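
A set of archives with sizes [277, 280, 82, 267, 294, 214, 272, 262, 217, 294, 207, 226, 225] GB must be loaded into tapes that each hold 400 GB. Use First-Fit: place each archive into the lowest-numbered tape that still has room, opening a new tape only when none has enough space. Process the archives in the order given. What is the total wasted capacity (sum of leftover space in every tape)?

Put 277 GB in tape 1; 123 GB remain.
Put 280 GB in tape 2; 120 GB remain.
Put 82 GB in tape 1; 41 GB remain.
Put 267 GB in tape 3; 133 GB remain.
Put 294 GB in tape 4; 106 GB remain.
Put 214 GB in tape 5; 186 GB remain.
Put 272 GB in tape 6; 128 GB remain.
Put 262 GB in tape 7; 138 GB remain.
Put 217 GB in tape 8; 183 GB remain.
Put 294 GB in tape 9; 106 GB remain.
Put 207 GB in tape 10; 193 GB remain.
Put 226 GB in tape 11; 174 GB remain.
Put 225 GB in tape 12; 175 GB remain.
12 tapes × 400 GB = 4800 GB; used 3117 GB; unused 1683 GB.

1683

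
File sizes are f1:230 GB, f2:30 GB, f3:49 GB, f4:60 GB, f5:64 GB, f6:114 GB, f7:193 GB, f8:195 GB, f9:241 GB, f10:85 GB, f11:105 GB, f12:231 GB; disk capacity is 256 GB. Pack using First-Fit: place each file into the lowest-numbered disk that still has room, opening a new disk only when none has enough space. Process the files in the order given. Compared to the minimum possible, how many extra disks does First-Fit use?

First-Fit: [230] [30,49,60,64] [114,85] [193] [195] [241] [105] [231] → 8 disks.
Total size 1597 GB; any packing needs at least ⌈1597/256⌉ = 7 disks.
An optimal packing achieves that bound: [241] [231] [230] [195,60] [193,49] [114,105,30] [85,64] → 7 disks.
Excess: 8 − 7 = 1.

1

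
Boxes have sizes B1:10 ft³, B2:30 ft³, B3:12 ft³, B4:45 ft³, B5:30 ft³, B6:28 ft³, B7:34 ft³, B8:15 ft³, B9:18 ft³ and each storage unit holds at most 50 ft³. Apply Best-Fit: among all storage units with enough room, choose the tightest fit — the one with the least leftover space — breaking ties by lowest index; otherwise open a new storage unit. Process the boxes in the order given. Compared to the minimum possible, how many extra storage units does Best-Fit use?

Best-Fit: [10,30] [12,30] [45] [28,18] [34,15] → 5 storage units.
Total size 222 ft³; any packing needs at least ⌈222/50⌉ = 5 storage units.
So 5 is already optimal.

0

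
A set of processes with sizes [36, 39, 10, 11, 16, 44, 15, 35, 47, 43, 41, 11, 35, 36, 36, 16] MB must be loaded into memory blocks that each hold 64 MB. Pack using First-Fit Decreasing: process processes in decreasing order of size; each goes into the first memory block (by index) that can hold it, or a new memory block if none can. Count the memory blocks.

Sorted descending: 47, 44, 43, 41, 39, 36, 36, 36, 35, 35, 16, 16, 15, 11, 11, 10.
memory block 1: place 47 MB, 17 MB left
memory block 2: place 44 MB, 20 MB left
memory block 3: place 43 MB, 21 MB left
memory block 4: place 41 MB, 23 MB left
memory block 5: place 39 MB, 25 MB left
memory block 6: place 36 MB, 28 MB left
memory block 7: place 36 MB, 28 MB left
memory block 8: place 36 MB, 28 MB left
memory block 9: place 35 MB, 29 MB left
memory block 10: place 35 MB, 29 MB left
memory block 1: place 16 MB, 1 MB left
memory block 2: place 16 MB, 4 MB left
memory block 3: place 15 MB, 6 MB left
memory block 4: place 11 MB, 12 MB left
memory block 4: place 11 MB, 1 MB left
memory block 5: place 10 MB, 15 MB left
Final memory blocks: [47,16] [44,16] [43,15] [41,11,11] [39,10] [36] [36] [36] [35] [35].

10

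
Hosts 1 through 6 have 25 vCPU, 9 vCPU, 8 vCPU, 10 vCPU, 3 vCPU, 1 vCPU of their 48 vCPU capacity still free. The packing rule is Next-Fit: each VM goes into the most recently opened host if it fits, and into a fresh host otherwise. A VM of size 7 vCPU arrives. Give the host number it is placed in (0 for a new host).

Next-Fit only looks at host 6, which has 1 vCPU free.
7 vCPU does not fit, so a new host is opened.

0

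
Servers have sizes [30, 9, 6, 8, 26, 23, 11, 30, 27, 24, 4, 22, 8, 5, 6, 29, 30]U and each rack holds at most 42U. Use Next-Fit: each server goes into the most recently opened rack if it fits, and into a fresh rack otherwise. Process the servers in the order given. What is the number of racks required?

30U → rack 1 (remaining 12U)
9U → rack 1 (remaining 3U)
6U → rack 2 (remaining 36U)
8U → rack 2 (remaining 28U)
26U → rack 2 (remaining 2U)
23U → rack 3 (remaining 19U)
11U → rack 3 (remaining 8U)
30U → rack 4 (remaining 12U)
27U → rack 5 (remaining 15U)
24U → rack 6 (remaining 18U)
4U → rack 6 (remaining 14U)
22U → rack 7 (remaining 20U)
8U → rack 7 (remaining 12U)
5U → rack 7 (remaining 7U)
6U → rack 7 (remaining 1U)
29U → rack 8 (remaining 13U)
30U → rack 9 (remaining 12U)
Final racks: [30,9] [6,8,26] [23,11] [30] [27] [24,4] [22,8,5,6] [29] [30].

9 racks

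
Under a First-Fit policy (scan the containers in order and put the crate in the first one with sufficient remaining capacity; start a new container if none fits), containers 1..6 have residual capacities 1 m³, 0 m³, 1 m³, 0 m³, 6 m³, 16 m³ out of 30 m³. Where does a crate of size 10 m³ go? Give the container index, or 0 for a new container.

6

Containers with room: container 6 (16 m³).
The first with room is container 6.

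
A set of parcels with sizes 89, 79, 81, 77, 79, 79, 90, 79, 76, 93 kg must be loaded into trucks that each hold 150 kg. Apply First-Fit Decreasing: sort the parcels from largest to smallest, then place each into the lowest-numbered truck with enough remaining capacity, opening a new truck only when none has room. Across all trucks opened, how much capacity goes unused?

678

Sorted descending: 93, 90, 89, 81, 79, 79, 79, 79, 77, 76.
93 kg → truck 1 (remaining 57 kg)
90 kg → truck 2 (remaining 60 kg)
89 kg → truck 3 (remaining 61 kg)
81 kg → truck 4 (remaining 69 kg)
79 kg → truck 5 (remaining 71 kg)
79 kg → truck 6 (remaining 71 kg)
79 kg → truck 7 (remaining 71 kg)
79 kg → truck 8 (remaining 71 kg)
77 kg → truck 9 (remaining 73 kg)
76 kg → truck 10 (remaining 74 kg)
10 trucks × 150 kg = 1500 kg; used 822 kg; unused 678 kg.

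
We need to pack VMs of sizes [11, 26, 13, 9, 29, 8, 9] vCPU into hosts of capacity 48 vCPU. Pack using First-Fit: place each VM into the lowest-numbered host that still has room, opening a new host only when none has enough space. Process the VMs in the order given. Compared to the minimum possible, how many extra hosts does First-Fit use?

0

First-Fit: [11,26,9] [13,29] [8,9] → 3 hosts.
Total size 105 vCPU; any packing needs at least ⌈105/48⌉ = 3 hosts.
So 3 is already optimal.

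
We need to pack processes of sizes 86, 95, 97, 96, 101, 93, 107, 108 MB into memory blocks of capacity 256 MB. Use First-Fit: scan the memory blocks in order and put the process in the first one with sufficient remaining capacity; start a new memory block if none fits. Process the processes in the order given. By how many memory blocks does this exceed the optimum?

First-Fit: [86,95] [97,96] [101,93] [107,108] → 4 memory blocks.
Total size 783 MB; any packing needs at least ⌈783/256⌉ = 4 memory blocks.
So 4 is already optimal.

0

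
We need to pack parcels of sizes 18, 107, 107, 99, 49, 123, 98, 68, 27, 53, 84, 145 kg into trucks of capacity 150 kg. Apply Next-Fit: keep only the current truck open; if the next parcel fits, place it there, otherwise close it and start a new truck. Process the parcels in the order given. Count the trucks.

18 kg → truck 1 (remaining 132 kg)
107 kg → truck 1 (remaining 25 kg)
107 kg → truck 2 (remaining 43 kg)
99 kg → truck 3 (remaining 51 kg)
49 kg → truck 3 (remaining 2 kg)
123 kg → truck 4 (remaining 27 kg)
98 kg → truck 5 (remaining 52 kg)
68 kg → truck 6 (remaining 82 kg)
27 kg → truck 6 (remaining 55 kg)
53 kg → truck 6 (remaining 2 kg)
84 kg → truck 7 (remaining 66 kg)
145 kg → truck 8 (remaining 5 kg)

8 trucks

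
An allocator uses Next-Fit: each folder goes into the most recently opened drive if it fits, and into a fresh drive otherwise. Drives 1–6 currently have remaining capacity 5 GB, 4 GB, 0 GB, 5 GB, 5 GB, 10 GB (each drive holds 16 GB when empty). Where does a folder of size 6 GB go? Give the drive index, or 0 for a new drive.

Next-Fit only looks at drive 6, which has 10 GB free.
6 GB fits there.

6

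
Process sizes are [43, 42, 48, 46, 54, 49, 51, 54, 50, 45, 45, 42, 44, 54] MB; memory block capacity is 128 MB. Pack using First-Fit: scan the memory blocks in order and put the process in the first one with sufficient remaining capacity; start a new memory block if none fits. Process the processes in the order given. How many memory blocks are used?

7

memory block 1: place 43 MB, 85 MB left
memory block 1: place 42 MB, 43 MB left
memory block 2: place 48 MB, 80 MB left
memory block 2: place 46 MB, 34 MB left
memory block 3: place 54 MB, 74 MB left
memory block 3: place 49 MB, 25 MB left
memory block 4: place 51 MB, 77 MB left
memory block 4: place 54 MB, 23 MB left
memory block 5: place 50 MB, 78 MB left
memory block 5: place 45 MB, 33 MB left
memory block 6: place 45 MB, 83 MB left
memory block 1: place 42 MB, 1 MB left
memory block 6: place 44 MB, 39 MB left
memory block 7: place 54 MB, 74 MB left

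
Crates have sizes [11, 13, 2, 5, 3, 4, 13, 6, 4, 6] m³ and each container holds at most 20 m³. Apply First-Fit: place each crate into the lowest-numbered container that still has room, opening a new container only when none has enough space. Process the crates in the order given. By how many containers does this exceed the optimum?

0

First-Fit: [11,2,5] [13,3,4] [13,6] [4,6] → 4 containers.
Total size 67 m³; any packing needs at least ⌈67/20⌉ = 4 containers.
So 4 is already optimal.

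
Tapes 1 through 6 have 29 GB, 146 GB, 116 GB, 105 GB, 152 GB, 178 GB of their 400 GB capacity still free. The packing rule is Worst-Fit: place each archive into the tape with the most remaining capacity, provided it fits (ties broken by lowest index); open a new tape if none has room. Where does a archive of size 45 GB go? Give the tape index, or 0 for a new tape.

Tapes with room: tape 2 (146 GB), tape 3 (116 GB), tape 4 (105 GB), tape 5 (152 GB), tape 6 (178 GB).
Most room is tape 6 with 178 GB free.

6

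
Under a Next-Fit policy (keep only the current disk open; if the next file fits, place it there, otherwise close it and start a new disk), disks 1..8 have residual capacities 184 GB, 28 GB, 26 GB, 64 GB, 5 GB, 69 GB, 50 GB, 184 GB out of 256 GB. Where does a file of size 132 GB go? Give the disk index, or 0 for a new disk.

8

Next-Fit only looks at disk 8, which has 184 GB free.
132 GB fits there.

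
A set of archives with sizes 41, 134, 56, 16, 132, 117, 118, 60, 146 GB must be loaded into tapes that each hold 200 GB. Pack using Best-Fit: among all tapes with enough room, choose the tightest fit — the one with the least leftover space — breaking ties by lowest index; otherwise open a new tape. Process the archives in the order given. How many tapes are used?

41 GB → tape 1 (remaining 159 GB)
134 GB → tape 1 (remaining 25 GB)
56 GB → tape 2 (remaining 144 GB)
16 GB → tape 1 (remaining 9 GB)
132 GB → tape 2 (remaining 12 GB)
117 GB → tape 3 (remaining 83 GB)
118 GB → tape 4 (remaining 82 GB)
60 GB → tape 4 (remaining 22 GB)
146 GB → tape 5 (remaining 54 GB)

5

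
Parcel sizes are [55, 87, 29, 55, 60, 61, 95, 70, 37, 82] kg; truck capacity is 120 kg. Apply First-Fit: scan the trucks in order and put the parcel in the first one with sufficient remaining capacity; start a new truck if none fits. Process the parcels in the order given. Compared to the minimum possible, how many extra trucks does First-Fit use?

First-Fit: [55,29] [87] [55,60] [61,37] [95] [70] [82] → 7 trucks.
Total size 631 kg; any packing needs at least ⌈631/120⌉ = 6 trucks.
An optimal packing achieves that bound: [95] [87,29] [82,37] [70] [61,55] [60,55] → 6 trucks.
Excess: 7 − 6 = 1.

1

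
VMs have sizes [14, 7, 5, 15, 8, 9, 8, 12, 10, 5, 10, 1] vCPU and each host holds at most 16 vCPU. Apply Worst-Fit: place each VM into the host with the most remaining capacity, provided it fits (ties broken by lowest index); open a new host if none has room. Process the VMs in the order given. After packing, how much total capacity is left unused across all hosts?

24

host 1: place 14 vCPU, 2 vCPU left
host 2: place 7 vCPU, 9 vCPU left
host 2: place 5 vCPU, 4 vCPU left
host 3: place 15 vCPU, 1 vCPU left
host 4: place 8 vCPU, 8 vCPU left
host 5: place 9 vCPU, 7 vCPU left
host 4: place 8 vCPU, 0 vCPU left
host 6: place 12 vCPU, 4 vCPU left
host 7: place 10 vCPU, 6 vCPU left
host 5: place 5 vCPU, 2 vCPU left
host 8: place 10 vCPU, 6 vCPU left
host 7: place 1 vCPU, 5 vCPU left
8 hosts × 16 vCPU = 128 vCPU; used 104 vCPU; unused 24 vCPU.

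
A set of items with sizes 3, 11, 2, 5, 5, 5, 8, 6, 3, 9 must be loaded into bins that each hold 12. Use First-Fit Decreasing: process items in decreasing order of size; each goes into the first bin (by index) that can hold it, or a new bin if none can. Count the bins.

5

Sorted descending: 11, 9, 8, 6, 5, 5, 5, 3, 3, 2.
bin 1: place 11, 1 left
bin 2: place 9, 3 left
bin 3: place 8, 4 left
bin 4: place 6, 6 left
bin 4: place 5, 1 left
bin 5: place 5, 7 left
bin 5: place 5, 2 left
bin 2: place 3, 0 left
bin 3: place 3, 1 left
bin 5: place 2, 0 left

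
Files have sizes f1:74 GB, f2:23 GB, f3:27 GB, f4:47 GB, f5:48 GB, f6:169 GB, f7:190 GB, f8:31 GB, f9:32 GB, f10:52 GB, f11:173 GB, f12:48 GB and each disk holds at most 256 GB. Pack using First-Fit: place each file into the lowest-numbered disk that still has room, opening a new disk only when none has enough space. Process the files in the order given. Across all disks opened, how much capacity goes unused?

110

f1 (74 GB) → disk 1 (remaining 182 GB)
f2 (23 GB) → disk 1 (remaining 159 GB)
f3 (27 GB) → disk 1 (remaining 132 GB)
f4 (47 GB) → disk 1 (remaining 85 GB)
f5 (48 GB) → disk 1 (remaining 37 GB)
f6 (169 GB) → disk 2 (remaining 87 GB)
f7 (190 GB) → disk 3 (remaining 66 GB)
f8 (31 GB) → disk 1 (remaining 6 GB)
f9 (32 GB) → disk 2 (remaining 55 GB)
f10 (52 GB) → disk 2 (remaining 3 GB)
f11 (173 GB) → disk 4 (remaining 83 GB)
f12 (48 GB) → disk 3 (remaining 18 GB)
4 disks × 256 GB = 1024 GB; used 914 GB; unused 110 GB.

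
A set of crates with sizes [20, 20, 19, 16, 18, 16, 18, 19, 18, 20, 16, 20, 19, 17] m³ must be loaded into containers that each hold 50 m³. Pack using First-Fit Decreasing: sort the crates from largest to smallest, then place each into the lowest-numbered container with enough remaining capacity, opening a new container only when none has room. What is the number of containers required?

7

Sorted descending: 20, 20, 20, 20, 19, 19, 19, 18, 18, 18, 17, 16, 16, 16.
container 1: place 20 m³, 30 m³ left
container 1: place 20 m³, 10 m³ left
container 2: place 20 m³, 30 m³ left
container 2: place 20 m³, 10 m³ left
container 3: place 19 m³, 31 m³ left
container 3: place 19 m³, 12 m³ left
container 4: place 19 m³, 31 m³ left
container 4: place 18 m³, 13 m³ left
container 5: place 18 m³, 32 m³ left
container 5: place 18 m³, 14 m³ left
container 6: place 17 m³, 33 m³ left
container 6: place 16 m³, 17 m³ left
container 6: place 16 m³, 1 m³ left
container 7: place 16 m³, 34 m³ left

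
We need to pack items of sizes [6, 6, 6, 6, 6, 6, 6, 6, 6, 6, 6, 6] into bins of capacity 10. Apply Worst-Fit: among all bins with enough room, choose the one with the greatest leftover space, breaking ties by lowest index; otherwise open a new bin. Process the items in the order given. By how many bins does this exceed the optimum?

0

Worst-Fit: [6] [6] [6] [6] [6] [6] [6] [6] [6] [6] [6] [6] → 12 bins.
12 items exceed 5 (half the capacity), and no two of those can share a bin, so at least 12 bins are needed.
So 12 is already optimal.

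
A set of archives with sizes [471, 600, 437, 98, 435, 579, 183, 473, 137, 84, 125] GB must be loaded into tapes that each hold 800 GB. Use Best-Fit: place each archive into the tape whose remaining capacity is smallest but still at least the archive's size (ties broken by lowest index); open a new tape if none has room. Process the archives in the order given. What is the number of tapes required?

6

471 GB → tape 1 (remaining 329 GB)
600 GB → tape 2 (remaining 200 GB)
437 GB → tape 3 (remaining 363 GB)
98 GB → tape 2 (remaining 102 GB)
435 GB → tape 4 (remaining 365 GB)
579 GB → tape 5 (remaining 221 GB)
183 GB → tape 5 (remaining 38 GB)
473 GB → tape 6 (remaining 327 GB)
137 GB → tape 6 (remaining 190 GB)
84 GB → tape 2 (remaining 18 GB)
125 GB → tape 6 (remaining 65 GB)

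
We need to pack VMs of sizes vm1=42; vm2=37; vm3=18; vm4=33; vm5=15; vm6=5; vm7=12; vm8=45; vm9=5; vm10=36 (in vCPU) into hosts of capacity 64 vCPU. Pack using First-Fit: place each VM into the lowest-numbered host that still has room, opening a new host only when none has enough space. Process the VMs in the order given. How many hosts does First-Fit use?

vm1 (42 vCPU) → host 1 (remaining 22 vCPU)
vm2 (37 vCPU) → host 2 (remaining 27 vCPU)
vm3 (18 vCPU) → host 1 (remaining 4 vCPU)
vm4 (33 vCPU) → host 3 (remaining 31 vCPU)
vm5 (15 vCPU) → host 2 (remaining 12 vCPU)
vm6 (5 vCPU) → host 2 (remaining 7 vCPU)
vm7 (12 vCPU) → host 3 (remaining 19 vCPU)
vm8 (45 vCPU) → host 4 (remaining 19 vCPU)
vm9 (5 vCPU) → host 2 (remaining 2 vCPU)
vm10 (36 vCPU) → host 5 (remaining 28 vCPU)

5 hosts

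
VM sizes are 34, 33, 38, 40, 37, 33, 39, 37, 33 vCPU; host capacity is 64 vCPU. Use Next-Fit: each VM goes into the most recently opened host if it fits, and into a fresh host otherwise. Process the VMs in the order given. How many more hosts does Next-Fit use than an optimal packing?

0

Next-Fit: [34] [33] [38] [40] [37] [33] [39] [37] [33] → 9 hosts.
9 VMs exceed 32 vCPU (half the capacity), and no two of those can share a host, so at least 9 hosts are needed.
So 9 is already optimal.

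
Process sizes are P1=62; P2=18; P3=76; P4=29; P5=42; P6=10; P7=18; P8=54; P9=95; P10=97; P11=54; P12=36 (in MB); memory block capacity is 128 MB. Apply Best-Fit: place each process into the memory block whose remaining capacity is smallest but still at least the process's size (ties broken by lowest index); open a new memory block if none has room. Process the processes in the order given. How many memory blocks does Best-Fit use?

memory block 1: place P1 (62 MB), 66 MB left
memory block 1: place P2 (18 MB), 48 MB left
memory block 2: place P3 (76 MB), 52 MB left
memory block 1: place P4 (29 MB), 19 MB left
memory block 2: place P5 (42 MB), 10 MB left
memory block 2: place P6 (10 MB), 0 MB left
memory block 1: place P7 (18 MB), 1 MB left
memory block 3: place P8 (54 MB), 74 MB left
memory block 4: place P9 (95 MB), 33 MB left
memory block 5: place P10 (97 MB), 31 MB left
memory block 3: place P11 (54 MB), 20 MB left
memory block 6: place P12 (36 MB), 92 MB left
Final memory blocks: [62,18,29,18] [76,42,10] [54,54] [95] [97] [36].

6 memory blocks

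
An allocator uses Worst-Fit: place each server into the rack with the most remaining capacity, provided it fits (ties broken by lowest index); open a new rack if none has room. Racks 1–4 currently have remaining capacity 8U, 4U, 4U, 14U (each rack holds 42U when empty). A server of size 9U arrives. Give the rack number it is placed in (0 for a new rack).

4

Racks with room: rack 4 (14U).
Most room is rack 4 with 14U free.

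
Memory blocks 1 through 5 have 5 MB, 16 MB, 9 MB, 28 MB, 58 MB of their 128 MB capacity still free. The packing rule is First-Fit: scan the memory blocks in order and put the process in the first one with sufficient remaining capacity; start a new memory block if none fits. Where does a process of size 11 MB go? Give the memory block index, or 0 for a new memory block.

Memory blocks with room: memory block 2 (16 MB), memory block 4 (28 MB), memory block 5 (58 MB).
The first with room is memory block 2.

2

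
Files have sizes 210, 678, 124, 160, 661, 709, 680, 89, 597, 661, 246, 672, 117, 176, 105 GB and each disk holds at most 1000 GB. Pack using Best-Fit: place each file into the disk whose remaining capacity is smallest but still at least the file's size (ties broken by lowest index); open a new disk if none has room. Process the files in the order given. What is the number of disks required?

Put 210 GB in disk 1; 790 GB remain.
Put 678 GB in disk 1; 112 GB remain.
Put 124 GB in disk 2; 876 GB remain.
Put 160 GB in disk 2; 716 GB remain.
Put 661 GB in disk 2; 55 GB remain.
Put 709 GB in disk 3; 291 GB remain.
Put 680 GB in disk 4; 320 GB remain.
Put 89 GB in disk 1; 23 GB remain.
Put 597 GB in disk 5; 403 GB remain.
Put 661 GB in disk 6; 339 GB remain.
Put 246 GB in disk 3; 45 GB remain.
Put 672 GB in disk 7; 328 GB remain.
Put 117 GB in disk 4; 203 GB remain.
Put 176 GB in disk 4; 27 GB remain.
Put 105 GB in disk 7; 223 GB remain.

7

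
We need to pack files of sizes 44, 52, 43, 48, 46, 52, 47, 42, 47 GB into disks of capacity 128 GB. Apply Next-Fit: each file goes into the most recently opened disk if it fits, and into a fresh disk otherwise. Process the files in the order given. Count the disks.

disk 1: place 44 GB, 84 GB left
disk 1: place 52 GB, 32 GB left
disk 2: place 43 GB, 85 GB left
disk 2: place 48 GB, 37 GB left
disk 3: place 46 GB, 82 GB left
disk 3: place 52 GB, 30 GB left
disk 4: place 47 GB, 81 GB left
disk 4: place 42 GB, 39 GB left
disk 5: place 47 GB, 81 GB left
Final disks: [44,52] [43,48] [46,52] [47,42] [47].

5 disks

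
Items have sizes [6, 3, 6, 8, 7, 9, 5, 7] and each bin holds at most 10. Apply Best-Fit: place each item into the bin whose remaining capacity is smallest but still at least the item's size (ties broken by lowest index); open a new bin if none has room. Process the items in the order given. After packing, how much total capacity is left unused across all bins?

6 → bin 1 (remaining 4)
3 → bin 1 (remaining 1)
6 → bin 2 (remaining 4)
8 → bin 3 (remaining 2)
7 → bin 4 (remaining 3)
9 → bin 5 (remaining 1)
5 → bin 6 (remaining 5)
7 → bin 7 (remaining 3)
7 bins × 10 = 70; used 51; unused 19.

19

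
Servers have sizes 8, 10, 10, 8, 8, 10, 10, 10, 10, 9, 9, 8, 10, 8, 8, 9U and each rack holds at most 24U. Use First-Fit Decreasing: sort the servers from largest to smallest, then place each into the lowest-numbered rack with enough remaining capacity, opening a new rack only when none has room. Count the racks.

7

Sorted descending: 10, 10, 10, 10, 10, 10, 10, 9, 9, 9, 8, 8, 8, 8, 8, 8.
Put 10U in rack 1; 14U remain.
Put 10U in rack 1; 4U remain.
Put 10U in rack 2; 14U remain.
Put 10U in rack 2; 4U remain.
Put 10U in rack 3; 14U remain.
Put 10U in rack 3; 4U remain.
Put 10U in rack 4; 14U remain.
Put 9U in rack 4; 5U remain.
Put 9U in rack 5; 15U remain.
Put 9U in rack 5; 6U remain.
Put 8U in rack 6; 16U remain.
Put 8U in rack 6; 8U remain.
Put 8U in rack 6; 0U remain.
Put 8U in rack 7; 16U remain.
Put 8U in rack 7; 8U remain.
Put 8U in rack 7; 0U remain.
Final racks: [10,10] [10,10] [10,10] [10,9] [9,9] [8,8,8] [8,8,8].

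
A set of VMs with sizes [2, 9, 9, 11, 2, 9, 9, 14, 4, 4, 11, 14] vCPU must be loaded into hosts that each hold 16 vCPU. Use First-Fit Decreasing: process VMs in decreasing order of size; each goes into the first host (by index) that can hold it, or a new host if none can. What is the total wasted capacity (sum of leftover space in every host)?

Sorted descending: 14, 14, 11, 11, 9, 9, 9, 9, 4, 4, 2, 2.
host 1: place 14 vCPU, 2 vCPU left
host 2: place 14 vCPU, 2 vCPU left
host 3: place 11 vCPU, 5 vCPU left
host 4: place 11 vCPU, 5 vCPU left
host 5: place 9 vCPU, 7 vCPU left
host 6: place 9 vCPU, 7 vCPU left
host 7: place 9 vCPU, 7 vCPU left
host 8: place 9 vCPU, 7 vCPU left
host 3: place 4 vCPU, 1 vCPU left
host 4: place 4 vCPU, 1 vCPU left
host 1: place 2 vCPU, 0 vCPU left
host 2: place 2 vCPU, 0 vCPU left
8 hosts × 16 vCPU = 128 vCPU; used 98 vCPU; unused 30 vCPU.

30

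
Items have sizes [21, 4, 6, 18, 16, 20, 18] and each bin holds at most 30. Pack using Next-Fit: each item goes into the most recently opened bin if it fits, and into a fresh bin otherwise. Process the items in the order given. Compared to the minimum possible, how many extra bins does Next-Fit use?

Next-Fit: [21,4] [6,18] [16] [20] [18] → 5 bins.
5 items exceed 15 (half the capacity), and no two of those can share a bin, so at least 5 bins are needed.
So 5 is already optimal.

0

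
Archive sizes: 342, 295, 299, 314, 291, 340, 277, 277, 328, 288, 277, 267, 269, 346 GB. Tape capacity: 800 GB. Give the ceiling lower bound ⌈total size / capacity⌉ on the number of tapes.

6 tapes

Total size = 342 + 295 + 299 + 314 + 291 + 340 + 277 + 277 + 328 + 288 + 277 + 267 + 269 + 346 = 4210 GB.
⌈4210 / 800⌉ = 6.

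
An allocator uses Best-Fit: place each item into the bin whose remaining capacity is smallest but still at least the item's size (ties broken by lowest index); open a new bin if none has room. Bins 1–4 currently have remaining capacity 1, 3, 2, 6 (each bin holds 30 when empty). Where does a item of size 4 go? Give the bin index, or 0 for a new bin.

Bins with room: bin 4 (6).
Tightest fit is bin 4 with 6 free.

4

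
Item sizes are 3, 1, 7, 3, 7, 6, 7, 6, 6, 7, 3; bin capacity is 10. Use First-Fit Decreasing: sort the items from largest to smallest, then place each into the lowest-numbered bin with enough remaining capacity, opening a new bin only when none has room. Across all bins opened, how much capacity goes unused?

Sorted descending: 7, 7, 7, 7, 6, 6, 6, 3, 3, 3, 1.
bin 1: place 7, 3 left
bin 2: place 7, 3 left
bin 3: place 7, 3 left
bin 4: place 7, 3 left
bin 5: place 6, 4 left
bin 6: place 6, 4 left
bin 7: place 6, 4 left
bin 1: place 3, 0 left
bin 2: place 3, 0 left
bin 3: place 3, 0 left
bin 4: place 1, 2 left
7 bins × 10 = 70; used 56; unused 14.

14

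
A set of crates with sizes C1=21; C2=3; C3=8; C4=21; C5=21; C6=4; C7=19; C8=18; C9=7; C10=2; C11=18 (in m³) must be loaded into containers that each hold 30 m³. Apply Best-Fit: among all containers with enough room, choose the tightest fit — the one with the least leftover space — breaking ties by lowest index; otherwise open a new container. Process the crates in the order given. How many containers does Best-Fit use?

6

container 1: place C1 (21 m³), 9 m³ left
container 1: place C2 (3 m³), 6 m³ left
container 2: place C3 (8 m³), 22 m³ left
container 2: place C4 (21 m³), 1 m³ left
container 3: place C5 (21 m³), 9 m³ left
container 1: place C6 (4 m³), 2 m³ left
container 4: place C7 (19 m³), 11 m³ left
container 5: place C8 (18 m³), 12 m³ left
container 3: place C9 (7 m³), 2 m³ left
container 1: place C10 (2 m³), 0 m³ left
container 6: place C11 (18 m³), 12 m³ left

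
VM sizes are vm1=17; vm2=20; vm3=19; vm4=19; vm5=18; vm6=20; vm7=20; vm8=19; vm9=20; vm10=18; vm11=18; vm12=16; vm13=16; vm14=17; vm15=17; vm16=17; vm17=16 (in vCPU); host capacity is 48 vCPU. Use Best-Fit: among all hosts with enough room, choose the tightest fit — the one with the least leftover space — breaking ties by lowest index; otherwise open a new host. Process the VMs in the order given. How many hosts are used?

9

Put vm1 (17 vCPU) in host 1; 31 vCPU remain.
Put vm2 (20 vCPU) in host 1; 11 vCPU remain.
Put vm3 (19 vCPU) in host 2; 29 vCPU remain.
Put vm4 (19 vCPU) in host 2; 10 vCPU remain.
Put vm5 (18 vCPU) in host 3; 30 vCPU remain.
Put vm6 (20 vCPU) in host 3; 10 vCPU remain.
Put vm7 (20 vCPU) in host 4; 28 vCPU remain.
Put vm8 (19 vCPU) in host 4; 9 vCPU remain.
Put vm9 (20 vCPU) in host 5; 28 vCPU remain.
Put vm10 (18 vCPU) in host 5; 10 vCPU remain.
Put vm11 (18 vCPU) in host 6; 30 vCPU remain.
Put vm12 (16 vCPU) in host 6; 14 vCPU remain.
Put vm13 (16 vCPU) in host 7; 32 vCPU remain.
Put vm14 (17 vCPU) in host 7; 15 vCPU remain.
Put vm15 (17 vCPU) in host 8; 31 vCPU remain.
Put vm16 (17 vCPU) in host 8; 14 vCPU remain.
Put vm17 (16 vCPU) in host 9; 32 vCPU remain.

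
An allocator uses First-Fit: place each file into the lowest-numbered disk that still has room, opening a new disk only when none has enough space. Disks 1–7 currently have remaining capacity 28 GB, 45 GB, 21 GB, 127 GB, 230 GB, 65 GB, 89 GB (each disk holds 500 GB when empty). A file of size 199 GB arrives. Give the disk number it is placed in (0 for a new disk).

Disks with room: disk 5 (230 GB).
The first with room is disk 5.

5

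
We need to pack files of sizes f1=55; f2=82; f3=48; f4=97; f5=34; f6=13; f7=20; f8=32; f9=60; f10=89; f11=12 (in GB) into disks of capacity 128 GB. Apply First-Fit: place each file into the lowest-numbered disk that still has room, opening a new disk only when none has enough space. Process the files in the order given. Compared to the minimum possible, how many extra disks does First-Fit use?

First-Fit: [55,48,13,12] [82,34] [97,20] [32,60] [89] → 5 disks.
Total size 542 GB; any packing needs at least ⌈542/128⌉ = 5 disks.
So 5 is already optimal.

0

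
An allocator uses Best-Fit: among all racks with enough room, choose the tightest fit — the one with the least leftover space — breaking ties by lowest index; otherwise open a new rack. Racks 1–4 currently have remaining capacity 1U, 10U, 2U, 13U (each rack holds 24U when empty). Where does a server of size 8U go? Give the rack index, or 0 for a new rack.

2

Racks with room: rack 2 (10U), rack 4 (13U).
Tightest fit is rack 2 with 10U free.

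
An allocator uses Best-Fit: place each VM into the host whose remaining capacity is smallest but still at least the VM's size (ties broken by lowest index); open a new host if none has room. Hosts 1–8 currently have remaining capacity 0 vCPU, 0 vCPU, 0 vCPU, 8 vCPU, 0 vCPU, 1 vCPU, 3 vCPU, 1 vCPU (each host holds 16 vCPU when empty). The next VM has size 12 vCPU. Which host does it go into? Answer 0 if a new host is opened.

No host has ≥ 12 vCPU free, so a new host is opened.

0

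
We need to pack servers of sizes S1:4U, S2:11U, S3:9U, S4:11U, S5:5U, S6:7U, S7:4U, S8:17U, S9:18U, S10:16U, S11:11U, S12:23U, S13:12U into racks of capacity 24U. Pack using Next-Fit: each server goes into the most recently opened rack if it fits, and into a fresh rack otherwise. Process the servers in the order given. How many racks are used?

8 racks

Put S1 (4U) in rack 1; 20U remain.
Put S2 (11U) in rack 1; 9U remain.
Put S3 (9U) in rack 1; 0U remain.
Put S4 (11U) in rack 2; 13U remain.
Put S5 (5U) in rack 2; 8U remain.
Put S6 (7U) in rack 2; 1U remain.
Put S7 (4U) in rack 3; 20U remain.
Put S8 (17U) in rack 3; 3U remain.
Put S9 (18U) in rack 4; 6U remain.
Put S10 (16U) in rack 5; 8U remain.
Put S11 (11U) in rack 6; 13U remain.
Put S12 (23U) in rack 7; 1U remain.
Put S13 (12U) in rack 8; 12U remain.
Final racks: [4,11,9] [11,5,7] [4,17] [18] [16] [11] [23] [12].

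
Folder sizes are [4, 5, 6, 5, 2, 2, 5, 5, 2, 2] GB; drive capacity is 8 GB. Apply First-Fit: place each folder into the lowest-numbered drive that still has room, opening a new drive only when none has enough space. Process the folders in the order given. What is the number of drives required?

6

drive 1: place 4 GB, 4 GB left
drive 2: place 5 GB, 3 GB left
drive 3: place 6 GB, 2 GB left
drive 4: place 5 GB, 3 GB left
drive 1: place 2 GB, 2 GB left
drive 1: place 2 GB, 0 GB left
drive 5: place 5 GB, 3 GB left
drive 6: place 5 GB, 3 GB left
drive 2: place 2 GB, 1 GB left
drive 3: place 2 GB, 0 GB left
Final drives: [4,2,2] [5,2] [6,2] [5] [5] [5].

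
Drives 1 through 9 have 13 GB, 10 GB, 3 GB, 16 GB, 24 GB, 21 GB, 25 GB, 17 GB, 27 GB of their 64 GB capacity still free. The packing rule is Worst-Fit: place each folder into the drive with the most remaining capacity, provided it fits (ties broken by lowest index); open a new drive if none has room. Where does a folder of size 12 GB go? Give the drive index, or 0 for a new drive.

9

Drives with room: drive 1 (13 GB), drive 4 (16 GB), drive 5 (24 GB), drive 6 (21 GB), drive 7 (25 GB), drive 8 (17 GB), drive 9 (27 GB).
Most room is drive 9 with 27 GB free.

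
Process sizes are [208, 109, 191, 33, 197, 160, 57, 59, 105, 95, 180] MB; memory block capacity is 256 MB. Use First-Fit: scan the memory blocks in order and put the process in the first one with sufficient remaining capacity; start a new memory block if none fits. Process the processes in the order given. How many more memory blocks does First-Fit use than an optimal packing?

First-Fit: [208,33] [109,57,59] [191] [197] [160,95] [105] [180] → 7 memory blocks.
Total size 1394 MB; any packing needs at least ⌈1394/256⌉ = 6 memory blocks.
An optimal packing achieves that bound: [208,33] [197,59] [191,57] [180] [160,95] [109,105] → 6 memory blocks.
Excess: 7 − 6 = 1.

1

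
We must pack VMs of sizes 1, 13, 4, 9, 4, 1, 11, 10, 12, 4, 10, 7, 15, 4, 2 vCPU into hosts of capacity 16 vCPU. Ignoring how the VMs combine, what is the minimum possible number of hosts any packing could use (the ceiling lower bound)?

7

Total size = 1 + 13 + 4 + 9 + 4 + 1 + 11 + 10 + 12 + 4 + 10 + 7 + 15 + 4 + 2 = 107 vCPU.
⌈107 / 16⌉ = 7.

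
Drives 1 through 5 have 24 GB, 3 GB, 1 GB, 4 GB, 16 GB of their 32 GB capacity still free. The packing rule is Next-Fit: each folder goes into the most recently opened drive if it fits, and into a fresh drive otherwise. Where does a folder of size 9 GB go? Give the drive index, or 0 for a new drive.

5

Next-Fit only looks at drive 5, which has 16 GB free.
9 GB fits there.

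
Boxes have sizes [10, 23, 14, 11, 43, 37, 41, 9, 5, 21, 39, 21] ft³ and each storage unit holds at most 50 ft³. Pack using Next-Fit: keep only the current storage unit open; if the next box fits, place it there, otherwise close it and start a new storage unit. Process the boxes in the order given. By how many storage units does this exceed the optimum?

2

Next-Fit: [10,23,14] [11] [43] [37] [41,9] [5,21] [39] [21] → 8 storage units.
Total size 274 ft³; any packing needs at least ⌈274/50⌉ = 6 storage units.
An optimal packing achieves that bound: [43,5] [41,9] [39,11] [37,10] [23,21] [21,14] → 6 storage units.
Excess: 8 − 6 = 2.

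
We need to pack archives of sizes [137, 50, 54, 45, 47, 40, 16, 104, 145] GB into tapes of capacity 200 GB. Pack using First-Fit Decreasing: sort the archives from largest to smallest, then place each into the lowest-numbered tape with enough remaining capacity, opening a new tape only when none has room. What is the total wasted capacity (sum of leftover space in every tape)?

Sorted descending: 145, 137, 104, 54, 50, 47, 45, 40, 16.
Put 145 GB in tape 1; 55 GB remain.
Put 137 GB in tape 2; 63 GB remain.
Put 104 GB in tape 3; 96 GB remain.
Put 54 GB in tape 1; 1 GB remain.
Put 50 GB in tape 2; 13 GB remain.
Put 47 GB in tape 3; 49 GB remain.
Put 45 GB in tape 3; 4 GB remain.
Put 40 GB in tape 4; 160 GB remain.
Put 16 GB in tape 4; 144 GB remain.
4 tapes × 200 GB = 800 GB; used 638 GB; unused 162 GB.

162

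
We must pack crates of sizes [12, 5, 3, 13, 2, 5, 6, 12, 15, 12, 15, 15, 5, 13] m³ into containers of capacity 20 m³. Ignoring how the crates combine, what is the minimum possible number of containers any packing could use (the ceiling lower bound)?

7

Total size = 12 + 5 + 3 + 13 + 2 + 5 + 6 + 12 + 15 + 12 + 15 + 15 + 5 + 13 = 133 m³.
⌈133 / 20⌉ = 7.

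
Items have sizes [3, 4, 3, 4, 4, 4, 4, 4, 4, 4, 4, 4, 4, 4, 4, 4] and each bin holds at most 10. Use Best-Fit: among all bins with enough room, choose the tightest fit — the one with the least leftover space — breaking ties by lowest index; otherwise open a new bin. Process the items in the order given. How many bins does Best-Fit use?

bin 1: place 3, 7 left
bin 1: place 4, 3 left
bin 1: place 3, 0 left
bin 2: place 4, 6 left
bin 2: place 4, 2 left
bin 3: place 4, 6 left
bin 3: place 4, 2 left
bin 4: place 4, 6 left
bin 4: place 4, 2 left
bin 5: place 4, 6 left
bin 5: place 4, 2 left
bin 6: place 4, 6 left
bin 6: place 4, 2 left
bin 7: place 4, 6 left
bin 7: place 4, 2 left
bin 8: place 4, 6 left

8 bins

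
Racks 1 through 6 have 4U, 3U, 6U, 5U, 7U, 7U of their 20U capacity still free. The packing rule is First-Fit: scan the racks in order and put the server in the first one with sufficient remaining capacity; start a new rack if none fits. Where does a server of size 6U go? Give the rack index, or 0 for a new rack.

3

Racks with room: rack 3 (6U), rack 5 (7U), rack 6 (7U).
The first with room is rack 3.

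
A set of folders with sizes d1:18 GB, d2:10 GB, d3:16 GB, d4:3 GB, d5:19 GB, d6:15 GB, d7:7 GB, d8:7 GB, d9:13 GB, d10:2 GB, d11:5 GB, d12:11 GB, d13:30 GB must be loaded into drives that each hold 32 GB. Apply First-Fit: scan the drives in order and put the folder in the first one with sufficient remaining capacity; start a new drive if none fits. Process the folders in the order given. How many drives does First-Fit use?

Put d1 (18 GB) in drive 1; 14 GB remain.
Put d2 (10 GB) in drive 1; 4 GB remain.
Put d3 (16 GB) in drive 2; 16 GB remain.
Put d4 (3 GB) in drive 1; 1 GB remain.
Put d5 (19 GB) in drive 3; 13 GB remain.
Put d6 (15 GB) in drive 2; 1 GB remain.
Put d7 (7 GB) in drive 3; 6 GB remain.
Put d8 (7 GB) in drive 4; 25 GB remain.
Put d9 (13 GB) in drive 4; 12 GB remain.
Put d10 (2 GB) in drive 3; 4 GB remain.
Put d11 (5 GB) in drive 4; 7 GB remain.
Put d12 (11 GB) in drive 5; 21 GB remain.
Put d13 (30 GB) in drive 6; 2 GB remain.
Final drives: [18,10,3] [16,15] [19,7,2] [7,13,5] [11] [30].

6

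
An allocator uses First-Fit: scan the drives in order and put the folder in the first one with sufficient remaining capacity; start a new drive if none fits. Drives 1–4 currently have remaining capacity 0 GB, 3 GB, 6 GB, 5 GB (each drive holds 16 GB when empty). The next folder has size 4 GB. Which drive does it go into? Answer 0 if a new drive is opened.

3

Drives with room: drive 3 (6 GB), drive 4 (5 GB).
The first with room is drive 3.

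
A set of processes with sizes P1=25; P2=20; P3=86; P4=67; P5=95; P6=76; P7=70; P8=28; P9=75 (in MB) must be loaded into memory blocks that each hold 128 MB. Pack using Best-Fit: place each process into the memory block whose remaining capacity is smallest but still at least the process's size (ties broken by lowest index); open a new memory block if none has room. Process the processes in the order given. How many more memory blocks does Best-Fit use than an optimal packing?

0

Best-Fit: [25,20,67] [86] [95,28] [76] [70] [75] → 6 memory blocks.
6 processes exceed 64 MB (half the capacity), and no two of those can share a memory block, so at least 6 memory blocks are needed.
So 6 is already optimal.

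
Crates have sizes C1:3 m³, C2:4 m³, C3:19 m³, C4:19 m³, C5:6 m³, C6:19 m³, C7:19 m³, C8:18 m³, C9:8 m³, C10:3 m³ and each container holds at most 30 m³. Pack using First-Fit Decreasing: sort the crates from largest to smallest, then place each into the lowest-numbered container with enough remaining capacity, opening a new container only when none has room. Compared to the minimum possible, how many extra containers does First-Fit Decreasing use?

First-Fit Decreasing: [19,8,3] [19,6,4] [19,3] [19] [18] → 5 containers.
5 crates exceed 15 m³ (half the capacity), and no two of those can share a container, so at least 5 containers are needed.
So 5 is already optimal.

0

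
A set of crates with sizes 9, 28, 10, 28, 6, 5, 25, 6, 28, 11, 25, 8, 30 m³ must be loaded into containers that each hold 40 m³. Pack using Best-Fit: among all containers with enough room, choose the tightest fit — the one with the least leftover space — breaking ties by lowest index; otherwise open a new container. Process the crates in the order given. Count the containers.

container 1: place 9 m³, 31 m³ left
container 1: place 28 m³, 3 m³ left
container 2: place 10 m³, 30 m³ left
container 2: place 28 m³, 2 m³ left
container 3: place 6 m³, 34 m³ left
container 3: place 5 m³, 29 m³ left
container 3: place 25 m³, 4 m³ left
container 4: place 6 m³, 34 m³ left
container 4: place 28 m³, 6 m³ left
container 5: place 11 m³, 29 m³ left
container 5: place 25 m³, 4 m³ left
container 6: place 8 m³, 32 m³ left
container 6: place 30 m³, 2 m³ left
Final containers: [9,28] [10,28] [6,5,25] [6,28] [11,25] [8,30].

6 containers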